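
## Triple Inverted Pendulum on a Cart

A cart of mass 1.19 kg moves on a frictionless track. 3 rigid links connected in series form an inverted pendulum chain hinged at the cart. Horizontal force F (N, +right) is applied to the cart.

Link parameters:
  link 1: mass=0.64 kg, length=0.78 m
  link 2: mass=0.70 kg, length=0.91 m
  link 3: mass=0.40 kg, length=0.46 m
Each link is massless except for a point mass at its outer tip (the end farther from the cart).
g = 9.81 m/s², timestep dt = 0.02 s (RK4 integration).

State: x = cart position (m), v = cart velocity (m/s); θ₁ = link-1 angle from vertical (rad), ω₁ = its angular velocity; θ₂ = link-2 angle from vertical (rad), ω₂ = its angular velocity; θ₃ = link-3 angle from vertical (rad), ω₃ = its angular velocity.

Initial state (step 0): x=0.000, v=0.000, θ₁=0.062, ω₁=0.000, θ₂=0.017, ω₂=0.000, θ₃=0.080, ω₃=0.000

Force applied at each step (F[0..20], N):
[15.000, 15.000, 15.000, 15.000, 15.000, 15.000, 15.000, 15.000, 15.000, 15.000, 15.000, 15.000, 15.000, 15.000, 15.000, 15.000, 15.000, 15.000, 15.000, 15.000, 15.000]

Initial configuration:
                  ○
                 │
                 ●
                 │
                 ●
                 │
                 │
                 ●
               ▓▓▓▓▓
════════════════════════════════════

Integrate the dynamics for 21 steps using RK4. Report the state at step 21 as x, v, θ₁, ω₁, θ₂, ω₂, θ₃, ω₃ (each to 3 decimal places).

apply F[0]=+15.000 → step 1: x=0.002, v=0.233, θ₁=0.059, ω₁=-0.263, θ₂=0.017, ω₂=-0.036, θ₃=0.080, ω₃=0.045
apply F[1]=+15.000 → step 2: x=0.009, v=0.469, θ₁=0.051, ω₁=-0.532, θ₂=0.016, ω₂=-0.069, θ₃=0.082, ω₃=0.090
apply F[2]=+15.000 → step 3: x=0.021, v=0.708, θ₁=0.038, ω₁=-0.814, θ₂=0.014, ω₂=-0.095, θ₃=0.084, ω₃=0.137
apply F[3]=+15.000 → step 4: x=0.038, v=0.952, θ₁=0.019, ω₁=-1.113, θ₂=0.012, ω₂=-0.113, θ₃=0.087, ω₃=0.183
apply F[4]=+15.000 → step 5: x=0.059, v=1.202, θ₁=-0.007, ω₁=-1.433, θ₂=0.010, ω₂=-0.119, θ₃=0.091, ω₃=0.229
apply F[5]=+15.000 → step 6: x=0.086, v=1.459, θ₁=-0.039, ω₁=-1.778, θ₂=0.007, ω₂=-0.114, θ₃=0.096, ω₃=0.272
apply F[6]=+15.000 → step 7: x=0.118, v=1.721, θ₁=-0.078, ω₁=-2.144, θ₂=0.005, ω₂=-0.098, θ₃=0.102, ω₃=0.310
apply F[7]=+15.000 → step 8: x=0.155, v=1.985, θ₁=-0.125, ω₁=-2.524, θ₂=0.003, ω₂=-0.078, θ₃=0.109, ω₃=0.338
apply F[8]=+15.000 → step 9: x=0.197, v=2.245, θ₁=-0.179, ω₁=-2.904, θ₂=0.002, ω₂=-0.064, θ₃=0.116, ω₃=0.352
apply F[9]=+15.000 → step 10: x=0.244, v=2.494, θ₁=-0.241, ω₁=-3.264, θ₂=0.001, ω₂=-0.069, θ₃=0.123, ω₃=0.348
apply F[10]=+15.000 → step 11: x=0.297, v=2.726, θ₁=-0.309, ω₁=-3.589, θ₂=-0.001, ω₂=-0.107, θ₃=0.129, ω₃=0.327
apply F[11]=+15.000 → step 12: x=0.353, v=2.935, θ₁=-0.384, ω₁=-3.866, θ₂=-0.004, ω₂=-0.187, θ₃=0.136, ω₃=0.290
apply F[12]=+15.000 → step 13: x=0.414, v=3.119, θ₁=-0.464, ω₁=-4.093, θ₂=-0.009, ω₂=-0.315, θ₃=0.141, ω₃=0.239
apply F[13]=+15.000 → step 14: x=0.478, v=3.279, θ₁=-0.547, ω₁=-4.274, θ₂=-0.017, ω₂=-0.487, θ₃=0.145, ω₃=0.178
apply F[14]=+15.000 → step 15: x=0.545, v=3.417, θ₁=-0.634, ω₁=-4.418, θ₂=-0.029, ω₂=-0.701, θ₃=0.148, ω₃=0.109
apply F[15]=+15.000 → step 16: x=0.614, v=3.534, θ₁=-0.724, ω₁=-4.532, θ₂=-0.045, ω₂=-0.951, θ₃=0.149, ω₃=0.032
apply F[16]=+15.000 → step 17: x=0.686, v=3.632, θ₁=-0.815, ω₁=-4.622, θ₂=-0.067, ω₂=-1.232, θ₃=0.149, ω₃=-0.052
apply F[17]=+15.000 → step 18: x=0.760, v=3.712, θ₁=-0.909, ω₁=-4.692, θ₂=-0.095, ω₂=-1.540, θ₃=0.147, ω₃=-0.146
apply F[18]=+15.000 → step 19: x=0.835, v=3.777, θ₁=-1.003, ω₁=-4.745, θ₂=-0.129, ω₂=-1.872, θ₃=0.143, ω₃=-0.252
apply F[19]=+15.000 → step 20: x=0.911, v=3.827, θ₁=-1.098, ω₁=-4.779, θ₂=-0.170, ω₂=-2.223, θ₃=0.137, ω₃=-0.373
apply F[20]=+15.000 → step 21: x=0.988, v=3.864, θ₁=-1.194, ω₁=-4.795, θ₂=-0.218, ω₂=-2.592, θ₃=0.128, ω₃=-0.516

Answer: x=0.988, v=3.864, θ₁=-1.194, ω₁=-4.795, θ₂=-0.218, ω₂=-2.592, θ₃=0.128, ω₃=-0.516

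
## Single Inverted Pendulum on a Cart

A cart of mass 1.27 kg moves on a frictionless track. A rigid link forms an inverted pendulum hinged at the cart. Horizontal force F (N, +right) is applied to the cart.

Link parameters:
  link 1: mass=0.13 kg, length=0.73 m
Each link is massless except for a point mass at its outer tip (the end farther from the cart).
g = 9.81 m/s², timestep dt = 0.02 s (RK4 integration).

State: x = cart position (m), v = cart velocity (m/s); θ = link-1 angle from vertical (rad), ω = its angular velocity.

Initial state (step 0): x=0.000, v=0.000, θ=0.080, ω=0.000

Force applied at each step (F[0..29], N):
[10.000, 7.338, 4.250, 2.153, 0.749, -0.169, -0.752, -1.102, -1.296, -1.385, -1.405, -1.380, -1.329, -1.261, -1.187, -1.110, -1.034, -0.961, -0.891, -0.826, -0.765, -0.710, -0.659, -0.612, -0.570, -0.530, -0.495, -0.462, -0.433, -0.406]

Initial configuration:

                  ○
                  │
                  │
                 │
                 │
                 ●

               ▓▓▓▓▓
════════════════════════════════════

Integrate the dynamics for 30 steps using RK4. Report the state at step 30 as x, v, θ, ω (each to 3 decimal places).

apply F[0]=+10.000 → step 1: x=0.002, v=0.156, θ=0.078, ω=-0.191
apply F[1]=+7.338 → step 2: x=0.006, v=0.270, θ=0.073, ω=-0.327
apply F[2]=+4.250 → step 3: x=0.012, v=0.335, θ=0.066, ω=-0.398
apply F[3]=+2.153 → step 4: x=0.019, v=0.368, θ=0.057, ω=-0.426
apply F[4]=+0.749 → step 5: x=0.026, v=0.379, θ=0.049, ω=-0.426
apply F[5]=-0.169 → step 6: x=0.034, v=0.375, θ=0.041, ω=-0.409
apply F[6]=-0.752 → step 7: x=0.041, v=0.363, θ=0.033, ω=-0.382
apply F[7]=-1.102 → step 8: x=0.048, v=0.345, θ=0.025, ω=-0.350
apply F[8]=-1.296 → step 9: x=0.055, v=0.324, θ=0.019, ω=-0.316
apply F[9]=-1.385 → step 10: x=0.061, v=0.302, θ=0.013, ω=-0.281
apply F[10]=-1.405 → step 11: x=0.067, v=0.279, θ=0.007, ω=-0.248
apply F[11]=-1.380 → step 12: x=0.072, v=0.258, θ=0.003, ω=-0.217
apply F[12]=-1.329 → step 13: x=0.077, v=0.237, θ=-0.001, ω=-0.188
apply F[13]=-1.261 → step 14: x=0.082, v=0.217, θ=-0.005, ω=-0.161
apply F[14]=-1.187 → step 15: x=0.086, v=0.198, θ=-0.008, ω=-0.138
apply F[15]=-1.110 → step 16: x=0.090, v=0.181, θ=-0.010, ω=-0.116
apply F[16]=-1.034 → step 17: x=0.093, v=0.165, θ=-0.012, ω=-0.097
apply F[17]=-0.961 → step 18: x=0.096, v=0.150, θ=-0.014, ω=-0.081
apply F[18]=-0.891 → step 19: x=0.099, v=0.136, θ=-0.016, ω=-0.066
apply F[19]=-0.826 → step 20: x=0.102, v=0.124, θ=-0.017, ω=-0.053
apply F[20]=-0.765 → step 21: x=0.104, v=0.112, θ=-0.018, ω=-0.041
apply F[21]=-0.710 → step 22: x=0.106, v=0.101, θ=-0.018, ω=-0.032
apply F[22]=-0.659 → step 23: x=0.108, v=0.091, θ=-0.019, ω=-0.023
apply F[23]=-0.612 → step 24: x=0.110, v=0.082, θ=-0.019, ω=-0.015
apply F[24]=-0.570 → step 25: x=0.112, v=0.073, θ=-0.020, ω=-0.009
apply F[25]=-0.530 → step 26: x=0.113, v=0.065, θ=-0.020, ω=-0.003
apply F[26]=-0.495 → step 27: x=0.114, v=0.058, θ=-0.020, ω=0.002
apply F[27]=-0.462 → step 28: x=0.115, v=0.051, θ=-0.020, ω=0.006
apply F[28]=-0.433 → step 29: x=0.116, v=0.045, θ=-0.020, ω=0.009
apply F[29]=-0.406 → step 30: x=0.117, v=0.039, θ=-0.019, ω=0.012

Answer: x=0.117, v=0.039, θ=-0.019, ω=0.012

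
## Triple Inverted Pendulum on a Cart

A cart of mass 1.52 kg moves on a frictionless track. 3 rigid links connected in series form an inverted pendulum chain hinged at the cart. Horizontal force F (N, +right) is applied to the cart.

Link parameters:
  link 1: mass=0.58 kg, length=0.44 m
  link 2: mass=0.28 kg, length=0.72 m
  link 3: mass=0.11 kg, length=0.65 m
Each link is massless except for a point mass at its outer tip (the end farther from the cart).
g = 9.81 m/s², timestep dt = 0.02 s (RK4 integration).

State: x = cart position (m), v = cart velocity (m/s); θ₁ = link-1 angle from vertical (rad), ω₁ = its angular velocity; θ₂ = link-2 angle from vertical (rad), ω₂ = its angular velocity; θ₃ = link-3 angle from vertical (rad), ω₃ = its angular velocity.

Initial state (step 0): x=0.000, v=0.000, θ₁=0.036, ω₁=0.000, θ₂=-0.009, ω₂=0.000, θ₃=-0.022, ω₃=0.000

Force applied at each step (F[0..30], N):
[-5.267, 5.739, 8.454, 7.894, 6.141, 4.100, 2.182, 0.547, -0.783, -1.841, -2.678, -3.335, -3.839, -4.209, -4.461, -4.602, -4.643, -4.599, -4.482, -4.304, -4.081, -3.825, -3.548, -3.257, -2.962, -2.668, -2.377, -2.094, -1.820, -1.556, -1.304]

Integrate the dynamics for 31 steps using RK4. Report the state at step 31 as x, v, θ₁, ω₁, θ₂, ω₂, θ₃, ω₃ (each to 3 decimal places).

Answer: x=0.001, v=-0.411, θ₁=-0.043, ω₁=0.266, θ₂=-0.030, ω₂=0.122, θ₃=-0.021, ω₃=0.068

Derivation:
apply F[0]=-5.267 → step 1: x=-0.001, v=-0.074, θ₁=0.038, ω₁=0.197, θ₂=-0.009, ω₂=-0.019, θ₃=-0.022, ω₃=-0.005
apply F[1]=+5.739 → step 2: x=-0.002, v=-0.003, θ₁=0.041, ω₁=0.070, θ₂=-0.010, ω₂=-0.040, θ₃=-0.022, ω₃=-0.011
apply F[2]=+8.454 → step 3: x=-0.001, v=0.103, θ₁=0.040, ω₁=-0.137, θ₂=-0.011, ω₂=-0.063, θ₃=-0.022, ω₃=-0.016
apply F[3]=+7.894 → step 4: x=0.003, v=0.202, θ₁=0.035, ω₁=-0.330, θ₂=-0.012, ω₂=-0.084, θ₃=-0.023, ω₃=-0.021
apply F[4]=+6.141 → step 5: x=0.007, v=0.279, θ₁=0.027, ω₁=-0.478, θ₂=-0.014, ω₂=-0.104, θ₃=-0.023, ω₃=-0.025
apply F[5]=+4.100 → step 6: x=0.013, v=0.330, θ₁=0.017, ω₁=-0.573, θ₂=-0.016, ω₂=-0.120, θ₃=-0.024, ω₃=-0.028
apply F[6]=+2.182 → step 7: x=0.020, v=0.357, θ₁=0.005, ω₁=-0.622, θ₂=-0.019, ω₂=-0.132, θ₃=-0.024, ω₃=-0.031
apply F[7]=+0.547 → step 8: x=0.027, v=0.365, θ₁=-0.008, ω₁=-0.634, θ₂=-0.022, ω₂=-0.140, θ₃=-0.025, ω₃=-0.033
apply F[8]=-0.783 → step 9: x=0.035, v=0.356, θ₁=-0.020, ω₁=-0.618, θ₂=-0.024, ω₂=-0.144, θ₃=-0.026, ω₃=-0.034
apply F[9]=-1.841 → step 10: x=0.042, v=0.335, θ₁=-0.032, ω₁=-0.582, θ₂=-0.027, ω₂=-0.143, θ₃=-0.026, ω₃=-0.034
apply F[10]=-2.678 → step 11: x=0.048, v=0.304, θ₁=-0.043, ω₁=-0.532, θ₂=-0.030, ω₂=-0.139, θ₃=-0.027, ω₃=-0.033
apply F[11]=-3.335 → step 12: x=0.054, v=0.267, θ₁=-0.053, ω₁=-0.473, θ₂=-0.033, ω₂=-0.132, θ₃=-0.028, ω₃=-0.031
apply F[12]=-3.839 → step 13: x=0.059, v=0.223, θ₁=-0.062, ω₁=-0.408, θ₂=-0.035, ω₂=-0.122, θ₃=-0.028, ω₃=-0.029
apply F[13]=-4.209 → step 14: x=0.063, v=0.176, θ₁=-0.070, ω₁=-0.339, θ₂=-0.038, ω₂=-0.110, θ₃=-0.029, ω₃=-0.025
apply F[14]=-4.461 → step 15: x=0.066, v=0.127, θ₁=-0.076, ω₁=-0.270, θ₂=-0.040, ω₂=-0.095, θ₃=-0.029, ω₃=-0.021
apply F[15]=-4.602 → step 16: x=0.068, v=0.076, θ₁=-0.080, ω₁=-0.201, θ₂=-0.042, ω₂=-0.079, θ₃=-0.030, ω₃=-0.016
apply F[16]=-4.643 → step 17: x=0.069, v=0.026, θ₁=-0.084, ω₁=-0.135, θ₂=-0.043, ω₂=-0.062, θ₃=-0.030, ω₃=-0.011
apply F[17]=-4.599 → step 18: x=0.069, v=-0.024, θ₁=-0.086, ω₁=-0.073, θ₂=-0.044, ω₂=-0.044, θ₃=-0.030, ω₃=-0.005
apply F[18]=-4.482 → step 19: x=0.068, v=-0.072, θ₁=-0.087, ω₁=-0.015, θ₂=-0.045, ω₂=-0.026, θ₃=-0.030, ω₃=0.001
apply F[19]=-4.304 → step 20: x=0.066, v=-0.118, θ₁=-0.086, ω₁=0.037, θ₂=-0.045, ω₂=-0.009, θ₃=-0.030, ω₃=0.007
apply F[20]=-4.081 → step 21: x=0.063, v=-0.161, θ₁=-0.085, ω₁=0.083, θ₂=-0.045, ω₂=0.009, θ₃=-0.030, ω₃=0.014
apply F[21]=-3.825 → step 22: x=0.059, v=-0.200, θ₁=-0.083, ω₁=0.123, θ₂=-0.045, ω₂=0.025, θ₃=-0.030, ω₃=0.020
apply F[22]=-3.548 → step 23: x=0.055, v=-0.237, θ₁=-0.080, ω₁=0.158, θ₂=-0.044, ω₂=0.041, θ₃=-0.029, ω₃=0.026
apply F[23]=-3.257 → step 24: x=0.050, v=-0.270, θ₁=-0.077, ω₁=0.187, θ₂=-0.043, ω₂=0.055, θ₃=-0.029, ω₃=0.033
apply F[24]=-2.962 → step 25: x=0.044, v=-0.299, θ₁=-0.073, ω₁=0.210, θ₂=-0.042, ω₂=0.069, θ₃=-0.028, ω₃=0.039
apply F[25]=-2.668 → step 26: x=0.038, v=-0.325, θ₁=-0.069, ω₁=0.229, θ₂=-0.040, ω₂=0.081, θ₃=-0.027, ω₃=0.045
apply F[26]=-2.377 → step 27: x=0.031, v=-0.348, θ₁=-0.064, ω₁=0.244, θ₂=-0.039, ω₂=0.092, θ₃=-0.026, ω₃=0.050
apply F[27]=-2.094 → step 28: x=0.024, v=-0.368, θ₁=-0.059, ω₁=0.254, θ₂=-0.037, ω₂=0.101, θ₃=-0.025, ω₃=0.055
apply F[28]=-1.820 → step 29: x=0.017, v=-0.385, θ₁=-0.054, ω₁=0.261, θ₂=-0.035, ω₂=0.109, θ₃=-0.024, ω₃=0.060
apply F[29]=-1.556 → step 30: x=0.009, v=-0.399, θ₁=-0.049, ω₁=0.265, θ₂=-0.032, ω₂=0.116, θ₃=-0.023, ω₃=0.064
apply F[30]=-1.304 → step 31: x=0.001, v=-0.411, θ₁=-0.043, ω₁=0.266, θ₂=-0.030, ω₂=0.122, θ₃=-0.021, ω₃=0.068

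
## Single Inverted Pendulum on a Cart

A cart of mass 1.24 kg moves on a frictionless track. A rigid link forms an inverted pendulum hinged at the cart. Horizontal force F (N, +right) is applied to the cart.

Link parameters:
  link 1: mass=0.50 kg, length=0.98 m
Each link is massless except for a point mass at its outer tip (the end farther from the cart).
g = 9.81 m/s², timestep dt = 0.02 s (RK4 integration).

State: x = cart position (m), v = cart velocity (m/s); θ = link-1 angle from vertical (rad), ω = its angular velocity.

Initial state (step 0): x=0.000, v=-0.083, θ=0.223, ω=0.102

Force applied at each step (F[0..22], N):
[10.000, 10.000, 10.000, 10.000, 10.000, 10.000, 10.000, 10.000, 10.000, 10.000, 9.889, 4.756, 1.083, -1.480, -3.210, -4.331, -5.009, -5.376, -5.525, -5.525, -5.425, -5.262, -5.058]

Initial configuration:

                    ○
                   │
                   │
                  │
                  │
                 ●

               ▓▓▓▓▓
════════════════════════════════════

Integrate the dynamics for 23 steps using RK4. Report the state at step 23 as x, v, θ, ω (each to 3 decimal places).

apply F[0]=+10.000 → step 1: x=-0.000, v=0.058, θ=0.224, ω=0.006
apply F[1]=+10.000 → step 2: x=0.002, v=0.200, θ=0.223, ω=-0.090
apply F[2]=+10.000 → step 3: x=0.008, v=0.341, θ=0.220, ω=-0.187
apply F[3]=+10.000 → step 4: x=0.016, v=0.483, θ=0.216, ω=-0.285
apply F[4]=+10.000 → step 5: x=0.027, v=0.626, θ=0.209, ω=-0.385
apply F[5]=+10.000 → step 6: x=0.041, v=0.769, θ=0.200, ω=-0.488
apply F[6]=+10.000 → step 7: x=0.058, v=0.914, θ=0.189, ω=-0.594
apply F[7]=+10.000 → step 8: x=0.078, v=1.060, θ=0.177, ω=-0.704
apply F[8]=+10.000 → step 9: x=0.100, v=1.207, θ=0.161, ω=-0.818
apply F[9]=+10.000 → step 10: x=0.126, v=1.356, θ=0.144, ω=-0.938
apply F[10]=+9.889 → step 11: x=0.154, v=1.505, θ=0.124, ω=-1.062
apply F[11]=+4.756 → step 12: x=0.185, v=1.573, θ=0.102, ω=-1.109
apply F[12]=+1.083 → step 13: x=0.217, v=1.585, θ=0.080, ω=-1.102
apply F[13]=-1.480 → step 14: x=0.248, v=1.556, θ=0.058, ω=-1.059
apply F[14]=-3.210 → step 15: x=0.279, v=1.501, θ=0.038, ω=-0.993
apply F[15]=-4.331 → step 16: x=0.308, v=1.429, θ=0.019, ω=-0.914
apply F[16]=-5.009 → step 17: x=0.336, v=1.347, θ=0.001, ω=-0.829
apply F[17]=-5.376 → step 18: x=0.362, v=1.261, θ=-0.014, ω=-0.742
apply F[18]=-5.525 → step 19: x=0.386, v=1.174, θ=-0.028, ω=-0.657
apply F[19]=-5.525 → step 20: x=0.409, v=1.087, θ=-0.041, ω=-0.576
apply F[20]=-5.425 → step 21: x=0.430, v=1.003, θ=-0.051, ω=-0.500
apply F[21]=-5.262 → step 22: x=0.449, v=0.923, θ=-0.061, ω=-0.429
apply F[22]=-5.058 → step 23: x=0.467, v=0.847, θ=-0.069, ω=-0.364

Answer: x=0.467, v=0.847, θ=-0.069, ω=-0.364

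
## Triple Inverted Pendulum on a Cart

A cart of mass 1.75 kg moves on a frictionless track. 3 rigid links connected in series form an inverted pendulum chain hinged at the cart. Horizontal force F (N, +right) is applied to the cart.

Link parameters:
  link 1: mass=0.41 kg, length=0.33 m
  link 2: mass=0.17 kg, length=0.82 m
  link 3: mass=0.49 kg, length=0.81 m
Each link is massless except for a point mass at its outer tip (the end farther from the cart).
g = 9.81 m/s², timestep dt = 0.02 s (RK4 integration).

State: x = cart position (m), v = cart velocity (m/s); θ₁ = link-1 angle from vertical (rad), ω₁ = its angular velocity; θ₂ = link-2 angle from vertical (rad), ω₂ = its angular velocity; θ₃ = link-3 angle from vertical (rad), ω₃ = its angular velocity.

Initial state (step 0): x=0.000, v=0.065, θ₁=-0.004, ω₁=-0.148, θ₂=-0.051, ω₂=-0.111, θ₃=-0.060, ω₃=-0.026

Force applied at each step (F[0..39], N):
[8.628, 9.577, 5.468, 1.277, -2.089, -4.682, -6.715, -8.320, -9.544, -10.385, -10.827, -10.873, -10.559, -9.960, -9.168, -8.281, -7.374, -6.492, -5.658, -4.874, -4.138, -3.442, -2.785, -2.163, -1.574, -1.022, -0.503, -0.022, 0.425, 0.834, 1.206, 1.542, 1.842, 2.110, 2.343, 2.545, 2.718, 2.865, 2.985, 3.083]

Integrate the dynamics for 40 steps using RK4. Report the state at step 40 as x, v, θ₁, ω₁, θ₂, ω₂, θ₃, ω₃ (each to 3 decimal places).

Answer: x=-0.403, v=-0.705, θ₁=0.061, ω₁=0.177, θ₂=0.032, ω₂=0.162, θ₃=0.024, ω₃=0.149

Derivation:
apply F[0]=+8.628 → step 1: x=0.002, v=0.164, θ₁=-0.010, ω₁=-0.410, θ₂=-0.053, ω₂=-0.134, θ₃=-0.061, ω₃=-0.034
apply F[1]=+9.577 → step 2: x=0.007, v=0.276, θ₁=-0.021, ω₁=-0.718, θ₂=-0.056, ω₂=-0.154, θ₃=-0.061, ω₃=-0.039
apply F[2]=+5.468 → step 3: x=0.013, v=0.341, θ₁=-0.037, ω₁=-0.907, θ₂=-0.060, ω₂=-0.169, θ₃=-0.062, ω₃=-0.043
apply F[3]=+1.277 → step 4: x=0.020, v=0.361, θ₁=-0.056, ω₁=-0.981, θ₂=-0.063, ω₂=-0.178, θ₃=-0.063, ω₃=-0.044
apply F[4]=-2.089 → step 5: x=0.027, v=0.345, θ₁=-0.075, ω₁=-0.971, θ₂=-0.067, ω₂=-0.178, θ₃=-0.064, ω₃=-0.042
apply F[5]=-4.682 → step 6: x=0.033, v=0.301, θ₁=-0.094, ω₁=-0.906, θ₂=-0.070, ω₂=-0.171, θ₃=-0.065, ω₃=-0.039
apply F[6]=-6.715 → step 7: x=0.039, v=0.237, θ₁=-0.111, ω₁=-0.802, θ₂=-0.073, ω₂=-0.156, θ₃=-0.065, ω₃=-0.032
apply F[7]=-8.320 → step 8: x=0.043, v=0.156, θ₁=-0.126, ω₁=-0.672, θ₂=-0.076, ω₂=-0.135, θ₃=-0.066, ω₃=-0.024
apply F[8]=-9.544 → step 9: x=0.045, v=0.064, θ₁=-0.138, ω₁=-0.525, θ₂=-0.079, ω₂=-0.108, θ₃=-0.066, ω₃=-0.012
apply F[9]=-10.385 → step 10: x=0.045, v=-0.037, θ₁=-0.147, ω₁=-0.370, θ₂=-0.081, ω₂=-0.077, θ₃=-0.066, ω₃=0.001
apply F[10]=-10.827 → step 11: x=0.043, v=-0.142, θ₁=-0.152, ω₁=-0.214, θ₂=-0.082, ω₂=-0.042, θ₃=-0.066, ω₃=0.015
apply F[11]=-10.873 → step 12: x=0.039, v=-0.247, θ₁=-0.155, ω₁=-0.064, θ₂=-0.082, ω₂=-0.006, θ₃=-0.066, ω₃=0.031
apply F[12]=-10.559 → step 13: x=0.034, v=-0.348, θ₁=-0.155, ω₁=0.073, θ₂=-0.082, ω₂=0.030, θ₃=-0.065, ω₃=0.048
apply F[13]=-9.960 → step 14: x=0.026, v=-0.442, θ₁=-0.152, ω₁=0.192, θ₂=-0.081, ω₂=0.065, θ₃=-0.064, ω₃=0.065
apply F[14]=-9.168 → step 15: x=0.016, v=-0.528, θ₁=-0.148, ω₁=0.292, θ₂=-0.079, ω₂=0.098, θ₃=-0.062, ω₃=0.082
apply F[15]=-8.281 → step 16: x=0.005, v=-0.605, θ₁=-0.141, ω₁=0.371, θ₂=-0.077, ω₂=0.129, θ₃=-0.061, ω₃=0.098
apply F[16]=-7.374 → step 17: x=-0.008, v=-0.673, θ₁=-0.133, ω₁=0.433, θ₂=-0.074, ω₂=0.156, θ₃=-0.059, ω₃=0.114
apply F[17]=-6.492 → step 18: x=-0.022, v=-0.731, θ₁=-0.124, ω₁=0.479, θ₂=-0.071, ω₂=0.181, θ₃=-0.056, ω₃=0.128
apply F[18]=-5.658 → step 19: x=-0.037, v=-0.781, θ₁=-0.114, ω₁=0.512, θ₂=-0.067, ω₂=0.202, θ₃=-0.053, ω₃=0.142
apply F[19]=-4.874 → step 20: x=-0.053, v=-0.824, θ₁=-0.104, ω₁=0.534, θ₂=-0.063, ω₂=0.221, θ₃=-0.050, ω₃=0.154
apply F[20]=-4.138 → step 21: x=-0.070, v=-0.860, θ₁=-0.093, ω₁=0.547, θ₂=-0.058, ω₂=0.236, θ₃=-0.047, ω₃=0.165
apply F[21]=-3.442 → step 22: x=-0.088, v=-0.889, θ₁=-0.082, ω₁=0.553, θ₂=-0.054, ω₂=0.248, θ₃=-0.044, ω₃=0.175
apply F[22]=-2.785 → step 23: x=-0.106, v=-0.911, θ₁=-0.071, ω₁=0.552, θ₂=-0.048, ω₂=0.258, θ₃=-0.040, ω₃=0.183
apply F[23]=-2.163 → step 24: x=-0.124, v=-0.928, θ₁=-0.060, ω₁=0.547, θ₂=-0.043, ω₂=0.265, θ₃=-0.037, ω₃=0.190
apply F[24]=-1.574 → step 25: x=-0.143, v=-0.940, θ₁=-0.049, ω₁=0.536, θ₂=-0.038, ω₂=0.269, θ₃=-0.033, ω₃=0.196
apply F[25]=-1.022 → step 26: x=-0.162, v=-0.946, θ₁=-0.038, ω₁=0.522, θ₂=-0.032, ω₂=0.272, θ₃=-0.029, ω₃=0.200
apply F[26]=-0.503 → step 27: x=-0.181, v=-0.948, θ₁=-0.028, ω₁=0.504, θ₂=-0.027, ω₂=0.272, θ₃=-0.025, ω₃=0.202
apply F[27]=-0.022 → step 28: x=-0.200, v=-0.946, θ₁=-0.018, ω₁=0.484, θ₂=-0.022, ω₂=0.270, θ₃=-0.021, ω₃=0.204
apply F[28]=+0.425 → step 29: x=-0.218, v=-0.939, θ₁=-0.009, ω₁=0.461, θ₂=-0.016, ω₂=0.267, θ₃=-0.017, ω₃=0.204
apply F[29]=+0.834 → step 30: x=-0.237, v=-0.929, θ₁=0.000, ω₁=0.437, θ₂=-0.011, ω₂=0.262, θ₃=-0.012, ω₃=0.203
apply F[30]=+1.206 → step 31: x=-0.255, v=-0.916, θ₁=0.008, ω₁=0.411, θ₂=-0.006, ω₂=0.255, θ₃=-0.008, ω₃=0.201
apply F[31]=+1.542 → step 32: x=-0.274, v=-0.900, θ₁=0.016, ω₁=0.384, θ₂=-0.001, ω₂=0.248, θ₃=-0.004, ω₃=0.199
apply F[32]=+1.842 → step 33: x=-0.291, v=-0.881, θ₁=0.024, ω₁=0.357, θ₂=0.004, ω₂=0.239, θ₃=-0.000, ω₃=0.195
apply F[33]=+2.110 → step 34: x=-0.309, v=-0.860, θ₁=0.031, ω₁=0.330, θ₂=0.009, ω₂=0.229, θ₃=0.003, ω₃=0.190
apply F[34]=+2.343 → step 35: x=-0.326, v=-0.838, θ₁=0.037, ω₁=0.303, θ₂=0.013, ω₂=0.219, θ₃=0.007, ω₃=0.185
apply F[35]=+2.545 → step 36: x=-0.342, v=-0.813, θ₁=0.043, ω₁=0.276, θ₂=0.018, ω₂=0.209, θ₃=0.011, ω₃=0.179
apply F[36]=+2.718 → step 37: x=-0.358, v=-0.788, θ₁=0.048, ω₁=0.250, θ₂=0.022, ω₂=0.197, θ₃=0.014, ω₃=0.172
apply F[37]=+2.865 → step 38: x=-0.374, v=-0.761, θ₁=0.053, ω₁=0.224, θ₂=0.025, ω₂=0.186, θ₃=0.018, ω₃=0.165
apply F[38]=+2.985 → step 39: x=-0.389, v=-0.733, θ₁=0.057, ω₁=0.200, θ₂=0.029, ω₂=0.174, θ₃=0.021, ω₃=0.157
apply F[39]=+3.083 → step 40: x=-0.403, v=-0.705, θ₁=0.061, ω₁=0.177, θ₂=0.032, ω₂=0.162, θ₃=0.024, ω₃=0.149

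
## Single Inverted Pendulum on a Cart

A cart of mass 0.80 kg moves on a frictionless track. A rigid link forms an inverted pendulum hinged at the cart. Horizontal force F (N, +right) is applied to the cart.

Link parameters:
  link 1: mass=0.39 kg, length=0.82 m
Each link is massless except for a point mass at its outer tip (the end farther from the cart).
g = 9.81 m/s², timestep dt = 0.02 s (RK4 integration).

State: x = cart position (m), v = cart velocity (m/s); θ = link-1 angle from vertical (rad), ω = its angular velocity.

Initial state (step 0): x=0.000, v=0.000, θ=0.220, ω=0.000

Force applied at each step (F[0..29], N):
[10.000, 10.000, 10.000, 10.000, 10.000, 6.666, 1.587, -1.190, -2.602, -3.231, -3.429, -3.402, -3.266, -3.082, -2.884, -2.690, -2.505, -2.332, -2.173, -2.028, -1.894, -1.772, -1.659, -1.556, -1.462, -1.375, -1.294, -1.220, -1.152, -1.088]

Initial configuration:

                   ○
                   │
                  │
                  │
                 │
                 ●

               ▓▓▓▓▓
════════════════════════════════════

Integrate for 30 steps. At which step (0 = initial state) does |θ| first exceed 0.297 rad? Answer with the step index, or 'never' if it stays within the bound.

apply F[0]=+10.000 → step 1: x=0.002, v=0.225, θ=0.218, ω=-0.215
apply F[1]=+10.000 → step 2: x=0.009, v=0.450, θ=0.211, ω=-0.433
apply F[2]=+10.000 → step 3: x=0.020, v=0.676, θ=0.201, ω=-0.654
apply F[3]=+10.000 → step 4: x=0.036, v=0.905, θ=0.185, ω=-0.882
apply F[4]=+10.000 → step 5: x=0.056, v=1.137, θ=0.165, ω=-1.118
apply F[5]=+6.666 → step 6: x=0.081, v=1.289, θ=0.141, ω=-1.265
apply F[6]=+1.587 → step 7: x=0.107, v=1.318, θ=0.116, ω=-1.269
apply F[7]=-1.190 → step 8: x=0.133, v=1.280, θ=0.091, ω=-1.198
apply F[8]=-2.602 → step 9: x=0.158, v=1.208, θ=0.068, ω=-1.092
apply F[9]=-3.231 → step 10: x=0.181, v=1.122, θ=0.048, ω=-0.974
apply F[10]=-3.429 → step 11: x=0.202, v=1.033, θ=0.030, ω=-0.856
apply F[11]=-3.402 → step 12: x=0.222, v=0.946, θ=0.014, ω=-0.745
apply F[12]=-3.266 → step 13: x=0.240, v=0.864, θ=-0.000, ω=-0.643
apply F[13]=-3.082 → step 14: x=0.257, v=0.788, θ=-0.012, ω=-0.552
apply F[14]=-2.884 → step 15: x=0.272, v=0.717, θ=-0.022, ω=-0.470
apply F[15]=-2.690 → step 16: x=0.286, v=0.653, θ=-0.031, ω=-0.397
apply F[16]=-2.505 → step 17: x=0.298, v=0.593, θ=-0.038, ω=-0.334
apply F[17]=-2.332 → step 18: x=0.309, v=0.539, θ=-0.045, ω=-0.277
apply F[18]=-2.173 → step 19: x=0.320, v=0.489, θ=-0.050, ω=-0.228
apply F[19]=-2.028 → step 20: x=0.329, v=0.443, θ=-0.054, ω=-0.185
apply F[20]=-1.894 → step 21: x=0.337, v=0.401, θ=-0.057, ω=-0.147
apply F[21]=-1.772 → step 22: x=0.345, v=0.363, θ=-0.060, ω=-0.114
apply F[22]=-1.659 → step 23: x=0.352, v=0.327, θ=-0.062, ω=-0.085
apply F[23]=-1.556 → step 24: x=0.358, v=0.294, θ=-0.063, ω=-0.060
apply F[24]=-1.462 → step 25: x=0.364, v=0.264, θ=-0.064, ω=-0.038
apply F[25]=-1.375 → step 26: x=0.369, v=0.236, θ=-0.065, ω=-0.019
apply F[26]=-1.294 → step 27: x=0.373, v=0.210, θ=-0.065, ω=-0.003
apply F[27]=-1.220 → step 28: x=0.377, v=0.185, θ=-0.065, ω=0.011
apply F[28]=-1.152 → step 29: x=0.381, v=0.163, θ=-0.064, ω=0.023
apply F[29]=-1.088 → step 30: x=0.384, v=0.142, θ=-0.064, ω=0.034
max |θ| = 0.220 ≤ 0.297 over all 31 states.

Answer: never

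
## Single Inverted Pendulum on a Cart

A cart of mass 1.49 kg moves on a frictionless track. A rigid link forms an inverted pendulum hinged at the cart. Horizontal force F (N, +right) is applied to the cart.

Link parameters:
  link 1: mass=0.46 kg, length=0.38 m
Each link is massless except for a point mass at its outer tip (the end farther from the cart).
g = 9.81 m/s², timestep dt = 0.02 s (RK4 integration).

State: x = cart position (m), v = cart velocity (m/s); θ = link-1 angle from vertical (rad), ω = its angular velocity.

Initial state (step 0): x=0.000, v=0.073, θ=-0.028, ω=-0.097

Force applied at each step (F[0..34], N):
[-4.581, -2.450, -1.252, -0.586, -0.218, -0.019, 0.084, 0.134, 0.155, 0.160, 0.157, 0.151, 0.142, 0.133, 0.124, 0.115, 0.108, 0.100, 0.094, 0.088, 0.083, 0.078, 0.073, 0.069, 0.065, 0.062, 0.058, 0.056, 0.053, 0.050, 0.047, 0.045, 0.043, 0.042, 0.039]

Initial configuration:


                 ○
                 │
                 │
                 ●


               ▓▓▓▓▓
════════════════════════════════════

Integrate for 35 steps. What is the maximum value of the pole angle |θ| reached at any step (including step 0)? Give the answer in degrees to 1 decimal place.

apply F[0]=-4.581 → step 1: x=0.001, v=0.013, θ=-0.029, ω=0.045
apply F[1]=-2.450 → step 2: x=0.001, v=-0.018, θ=-0.027, ω=0.113
apply F[2]=-1.252 → step 3: x=0.000, v=-0.033, θ=-0.024, ω=0.140
apply F[3]=-0.586 → step 4: x=-0.000, v=-0.040, θ=-0.022, ω=0.145
apply F[4]=-0.218 → step 5: x=-0.001, v=-0.041, θ=-0.019, ω=0.139
apply F[5]=-0.019 → step 6: x=-0.002, v=-0.041, θ=-0.016, ω=0.128
apply F[6]=+0.084 → step 7: x=-0.003, v=-0.039, θ=-0.014, ω=0.115
apply F[7]=+0.134 → step 8: x=-0.004, v=-0.036, θ=-0.011, ω=0.102
apply F[8]=+0.155 → step 9: x=-0.004, v=-0.033, θ=-0.010, ω=0.090
apply F[9]=+0.160 → step 10: x=-0.005, v=-0.031, θ=-0.008, ω=0.078
apply F[10]=+0.157 → step 11: x=-0.006, v=-0.028, θ=-0.006, ω=0.068
apply F[11]=+0.151 → step 12: x=-0.006, v=-0.026, θ=-0.005, ω=0.058
apply F[12]=+0.142 → step 13: x=-0.007, v=-0.024, θ=-0.004, ω=0.050
apply F[13]=+0.133 → step 14: x=-0.007, v=-0.022, θ=-0.003, ω=0.043
apply F[14]=+0.124 → step 15: x=-0.007, v=-0.020, θ=-0.002, ω=0.037
apply F[15]=+0.115 → step 16: x=-0.008, v=-0.018, θ=-0.002, ω=0.032
apply F[16]=+0.108 → step 17: x=-0.008, v=-0.016, θ=-0.001, ω=0.027
apply F[17]=+0.100 → step 18: x=-0.008, v=-0.015, θ=-0.001, ω=0.023
apply F[18]=+0.094 → step 19: x=-0.009, v=-0.014, θ=-0.000, ω=0.019
apply F[19]=+0.088 → step 20: x=-0.009, v=-0.013, θ=0.000, ω=0.016
apply F[20]=+0.083 → step 21: x=-0.009, v=-0.012, θ=0.001, ω=0.014
apply F[21]=+0.078 → step 22: x=-0.009, v=-0.011, θ=0.001, ω=0.011
apply F[22]=+0.073 → step 23: x=-0.010, v=-0.010, θ=0.001, ω=0.009
apply F[23]=+0.069 → step 24: x=-0.010, v=-0.009, θ=0.001, ω=0.008
apply F[24]=+0.065 → step 25: x=-0.010, v=-0.008, θ=0.001, ω=0.006
apply F[25]=+0.062 → step 26: x=-0.010, v=-0.007, θ=0.001, ω=0.005
apply F[26]=+0.058 → step 27: x=-0.010, v=-0.007, θ=0.001, ω=0.004
apply F[27]=+0.056 → step 28: x=-0.010, v=-0.006, θ=0.002, ω=0.003
apply F[28]=+0.053 → step 29: x=-0.011, v=-0.005, θ=0.002, ω=0.002
apply F[29]=+0.050 → step 30: x=-0.011, v=-0.005, θ=0.002, ω=0.001
apply F[30]=+0.047 → step 31: x=-0.011, v=-0.004, θ=0.002, ω=0.001
apply F[31]=+0.045 → step 32: x=-0.011, v=-0.004, θ=0.002, ω=0.000
apply F[32]=+0.043 → step 33: x=-0.011, v=-0.003, θ=0.002, ω=-0.000
apply F[33]=+0.042 → step 34: x=-0.011, v=-0.003, θ=0.002, ω=-0.001
apply F[34]=+0.039 → step 35: x=-0.011, v=-0.002, θ=0.002, ω=-0.001
Max |angle| over trajectory = 0.029 rad = 1.6°.

Answer: 1.6°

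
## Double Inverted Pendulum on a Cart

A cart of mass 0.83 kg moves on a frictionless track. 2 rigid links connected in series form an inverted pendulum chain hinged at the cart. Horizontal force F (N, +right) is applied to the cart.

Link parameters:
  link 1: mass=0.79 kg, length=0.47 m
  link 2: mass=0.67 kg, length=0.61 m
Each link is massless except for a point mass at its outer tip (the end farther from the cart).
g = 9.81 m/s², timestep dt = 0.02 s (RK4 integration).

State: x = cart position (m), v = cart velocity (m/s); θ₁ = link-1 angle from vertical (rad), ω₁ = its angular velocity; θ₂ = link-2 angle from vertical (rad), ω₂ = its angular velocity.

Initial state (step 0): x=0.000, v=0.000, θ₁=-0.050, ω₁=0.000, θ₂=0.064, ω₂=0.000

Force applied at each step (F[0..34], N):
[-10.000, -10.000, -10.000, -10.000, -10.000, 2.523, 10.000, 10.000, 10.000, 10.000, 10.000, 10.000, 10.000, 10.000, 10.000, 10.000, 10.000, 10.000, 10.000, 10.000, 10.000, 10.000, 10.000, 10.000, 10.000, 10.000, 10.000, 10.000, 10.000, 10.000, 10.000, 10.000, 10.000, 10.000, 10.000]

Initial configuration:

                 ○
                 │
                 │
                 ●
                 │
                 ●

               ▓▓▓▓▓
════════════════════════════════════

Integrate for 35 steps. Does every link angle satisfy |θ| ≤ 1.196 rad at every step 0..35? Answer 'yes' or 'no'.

apply F[0]=-10.000 → step 1: x=-0.002, v=-0.224, θ₁=-0.046, ω₁=0.413, θ₂=0.065, ω₂=0.070
apply F[1]=-10.000 → step 2: x=-0.009, v=-0.450, θ₁=-0.033, ω₁=0.841, θ₂=0.067, ω₂=0.134
apply F[2]=-10.000 → step 3: x=-0.020, v=-0.683, θ₁=-0.012, ω₁=1.296, θ₂=0.070, ω₂=0.186
apply F[3]=-10.000 → step 4: x=-0.036, v=-0.925, θ₁=0.019, ω₁=1.789, θ₂=0.074, ω₂=0.222
apply F[4]=-10.000 → step 5: x=-0.057, v=-1.176, θ₁=0.060, ω₁=2.328, θ₂=0.079, ω₂=0.240
apply F[5]=+2.523 → step 6: x=-0.080, v=-1.137, θ₁=0.106, ω₁=2.280, θ₂=0.084, ω₂=0.239
apply F[6]=+10.000 → step 7: x=-0.101, v=-0.935, θ₁=0.148, ω₁=1.922, θ₂=0.088, ω₂=0.216
apply F[7]=+10.000 → step 8: x=-0.118, v=-0.751, θ₁=0.183, ω₁=1.630, θ₂=0.092, ω₂=0.172
apply F[8]=+10.000 → step 9: x=-0.131, v=-0.580, θ₁=0.213, ω₁=1.394, θ₂=0.095, ω₂=0.107
apply F[9]=+10.000 → step 10: x=-0.141, v=-0.421, θ₁=0.239, ω₁=1.208, θ₂=0.096, ω₂=0.025
apply F[10]=+10.000 → step 11: x=-0.148, v=-0.272, θ₁=0.262, ω₁=1.062, θ₂=0.096, ω₂=-0.073
apply F[11]=+10.000 → step 12: x=-0.152, v=-0.131, θ₁=0.282, ω₁=0.952, θ₂=0.093, ω₂=-0.186
apply F[12]=+10.000 → step 13: x=-0.153, v=0.003, θ₁=0.300, ω₁=0.872, θ₂=0.088, ω₂=-0.314
apply F[13]=+10.000 → step 14: x=-0.152, v=0.132, θ₁=0.317, ω₁=0.819, θ₂=0.081, ω₂=-0.455
apply F[14]=+10.000 → step 15: x=-0.148, v=0.256, θ₁=0.333, ω₁=0.790, θ₂=0.070, ω₂=-0.610
apply F[15]=+10.000 → step 16: x=-0.142, v=0.377, θ₁=0.349, ω₁=0.783, θ₂=0.056, ω₂=-0.779
apply F[16]=+10.000 → step 17: x=-0.133, v=0.496, θ₁=0.364, ω₁=0.794, θ₂=0.039, ω₂=-0.963
apply F[17]=+10.000 → step 18: x=-0.122, v=0.612, θ₁=0.381, ω₁=0.821, θ₂=0.017, ω₂=-1.162
apply F[18]=+10.000 → step 19: x=-0.109, v=0.728, θ₁=0.397, ω₁=0.863, θ₂=-0.008, ω₂=-1.375
apply F[19]=+10.000 → step 20: x=-0.093, v=0.843, θ₁=0.415, ω₁=0.914, θ₂=-0.038, ω₂=-1.602
apply F[20]=+10.000 → step 21: x=-0.075, v=0.959, θ₁=0.434, ω₁=0.972, θ₂=-0.072, ω₂=-1.843
apply F[21]=+10.000 → step 22: x=-0.055, v=1.077, θ₁=0.454, ω₁=1.031, θ₂=-0.111, ω₂=-2.095
apply F[22]=+10.000 → step 23: x=-0.032, v=1.196, θ₁=0.475, ω₁=1.087, θ₂=-0.156, ω₂=-2.358
apply F[23]=+10.000 → step 24: x=-0.007, v=1.318, θ₁=0.498, ω₁=1.133, θ₂=-0.206, ω₂=-2.629
apply F[24]=+10.000 → step 25: x=0.021, v=1.443, θ₁=0.521, ω₁=1.165, θ₂=-0.261, ω₂=-2.906
apply F[25]=+10.000 → step 26: x=0.051, v=1.570, θ₁=0.544, ω₁=1.177, θ₂=-0.322, ω₂=-3.189
apply F[26]=+10.000 → step 27: x=0.084, v=1.700, θ₁=0.567, ω₁=1.163, θ₂=-0.389, ω₂=-3.477
apply F[27]=+10.000 → step 28: x=0.119, v=1.830, θ₁=0.590, ω₁=1.121, θ₂=-0.461, ω₂=-3.770
apply F[28]=+10.000 → step 29: x=0.157, v=1.961, θ₁=0.612, ω₁=1.046, θ₂=-0.540, ω₂=-4.070
apply F[29]=+10.000 → step 30: x=0.197, v=2.090, θ₁=0.632, ω₁=0.933, θ₂=-0.624, ω₂=-4.378
apply F[30]=+10.000 → step 31: x=0.240, v=2.216, θ₁=0.649, ω₁=0.780, θ₂=-0.715, ω₂=-4.698
apply F[31]=+10.000 → step 32: x=0.286, v=2.336, θ₁=0.663, ω₁=0.583, θ₂=-0.812, ω₂=-5.033
apply F[32]=+10.000 → step 33: x=0.334, v=2.450, θ₁=0.672, ω₁=0.338, θ₂=-0.916, ω₂=-5.388
apply F[33]=+10.000 → step 34: x=0.384, v=2.553, θ₁=0.676, ω₁=0.040, θ₂=-1.028, ω₂=-5.766
apply F[34]=+10.000 → step 35: x=0.436, v=2.644, θ₁=0.673, ω₁=-0.312, θ₂=-1.147, ω₂=-6.172
Max |angle| over trajectory = 1.147 rad; bound = 1.196 → within bound.

Answer: yes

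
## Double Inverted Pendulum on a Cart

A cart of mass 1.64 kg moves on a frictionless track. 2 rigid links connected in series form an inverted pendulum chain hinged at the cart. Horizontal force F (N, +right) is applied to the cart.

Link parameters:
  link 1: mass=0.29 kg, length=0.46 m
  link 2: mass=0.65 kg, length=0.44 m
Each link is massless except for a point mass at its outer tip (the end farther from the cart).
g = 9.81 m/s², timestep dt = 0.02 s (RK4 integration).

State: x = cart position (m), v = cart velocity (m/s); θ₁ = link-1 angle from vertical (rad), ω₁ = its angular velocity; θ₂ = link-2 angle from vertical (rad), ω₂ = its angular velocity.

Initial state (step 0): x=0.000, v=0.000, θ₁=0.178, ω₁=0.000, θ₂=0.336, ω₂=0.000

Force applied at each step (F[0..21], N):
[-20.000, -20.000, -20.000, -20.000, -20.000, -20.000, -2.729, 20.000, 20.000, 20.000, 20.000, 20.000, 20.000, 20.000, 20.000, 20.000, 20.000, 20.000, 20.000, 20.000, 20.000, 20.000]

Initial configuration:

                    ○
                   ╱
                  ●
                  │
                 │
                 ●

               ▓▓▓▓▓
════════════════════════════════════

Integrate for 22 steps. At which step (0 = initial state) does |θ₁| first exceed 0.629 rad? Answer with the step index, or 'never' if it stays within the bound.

apply F[0]=-20.000 → step 1: x=-0.003, v=-0.258, θ₁=0.183, ω₁=0.524, θ₂=0.338, ω₂=0.159
apply F[1]=-20.000 → step 2: x=-0.010, v=-0.516, θ₁=0.199, ω₁=1.062, θ₂=0.342, ω₂=0.303
apply F[2]=-20.000 → step 3: x=-0.023, v=-0.774, θ₁=0.226, ω₁=1.625, θ₂=0.350, ω₂=0.417
apply F[3]=-20.000 → step 4: x=-0.041, v=-1.030, θ₁=0.264, ω₁=2.221, θ₂=0.359, ω₂=0.491
apply F[4]=-20.000 → step 5: x=-0.064, v=-1.283, θ₁=0.315, ω₁=2.848, θ₂=0.369, ω₂=0.522
apply F[5]=-20.000 → step 6: x=-0.093, v=-1.528, θ₁=0.378, ω₁=3.492, θ₂=0.379, ω₂=0.525
apply F[6]=-2.729 → step 7: x=-0.124, v=-1.571, θ₁=0.451, ω₁=3.753, θ₂=0.390, ω₂=0.517
apply F[7]=+20.000 → step 8: x=-0.153, v=-1.365, θ₁=0.524, ω₁=3.621, θ₂=0.399, ω₂=0.421
apply F[8]=+20.000 → step 9: x=-0.178, v=-1.165, θ₁=0.596, ω₁=3.588, θ₂=0.406, ω₂=0.254
apply F[9]=+20.000 → step 10: x=-0.199, v=-0.968, θ₁=0.668, ω₁=3.641, θ₂=0.409, ω₂=0.026
apply F[10]=+20.000 → step 11: x=-0.217, v=-0.771, θ₁=0.742, ω₁=3.764, θ₂=0.407, ω₂=-0.246
apply F[11]=+20.000 → step 12: x=-0.230, v=-0.571, θ₁=0.819, ω₁=3.937, θ₂=0.399, ω₂=-0.542
apply F[12]=+20.000 → step 13: x=-0.240, v=-0.366, θ₁=0.900, ω₁=4.142, θ₂=0.385, ω₂=-0.839
apply F[13]=+20.000 → step 14: x=-0.245, v=-0.155, θ₁=0.985, ω₁=4.364, θ₂=0.366, ω₂=-1.115
apply F[14]=+20.000 → step 15: x=-0.246, v=0.064, θ₁=1.075, ω₁=4.594, θ₂=0.341, ω₂=-1.352
apply F[15]=+20.000 → step 16: x=-0.242, v=0.289, θ₁=1.169, ω₁=4.831, θ₂=0.312, ω₂=-1.537
apply F[16]=+20.000 → step 17: x=-0.234, v=0.522, θ₁=1.268, ω₁=5.079, θ₂=0.280, ω₂=-1.660
apply F[17]=+20.000 → step 18: x=-0.221, v=0.761, θ₁=1.372, ω₁=5.347, θ₂=0.246, ω₂=-1.712
apply F[18]=+20.000 → step 19: x=-0.204, v=1.008, θ₁=1.482, ω₁=5.650, θ₂=0.212, ω₂=-1.683
apply F[19]=+20.000 → step 20: x=-0.181, v=1.262, θ₁=1.599, ω₁=6.007, θ₂=0.179, ω₂=-1.555
apply F[20]=+20.000 → step 21: x=-0.153, v=1.525, θ₁=1.723, ω₁=6.444, θ₂=0.151, ω₂=-1.301
apply F[21]=+20.000 → step 22: x=-0.120, v=1.802, θ₁=1.857, ω₁=6.998, θ₂=0.128, ω₂=-0.875
|θ₁| = 0.668 > 0.629 first at step 10.

Answer: 10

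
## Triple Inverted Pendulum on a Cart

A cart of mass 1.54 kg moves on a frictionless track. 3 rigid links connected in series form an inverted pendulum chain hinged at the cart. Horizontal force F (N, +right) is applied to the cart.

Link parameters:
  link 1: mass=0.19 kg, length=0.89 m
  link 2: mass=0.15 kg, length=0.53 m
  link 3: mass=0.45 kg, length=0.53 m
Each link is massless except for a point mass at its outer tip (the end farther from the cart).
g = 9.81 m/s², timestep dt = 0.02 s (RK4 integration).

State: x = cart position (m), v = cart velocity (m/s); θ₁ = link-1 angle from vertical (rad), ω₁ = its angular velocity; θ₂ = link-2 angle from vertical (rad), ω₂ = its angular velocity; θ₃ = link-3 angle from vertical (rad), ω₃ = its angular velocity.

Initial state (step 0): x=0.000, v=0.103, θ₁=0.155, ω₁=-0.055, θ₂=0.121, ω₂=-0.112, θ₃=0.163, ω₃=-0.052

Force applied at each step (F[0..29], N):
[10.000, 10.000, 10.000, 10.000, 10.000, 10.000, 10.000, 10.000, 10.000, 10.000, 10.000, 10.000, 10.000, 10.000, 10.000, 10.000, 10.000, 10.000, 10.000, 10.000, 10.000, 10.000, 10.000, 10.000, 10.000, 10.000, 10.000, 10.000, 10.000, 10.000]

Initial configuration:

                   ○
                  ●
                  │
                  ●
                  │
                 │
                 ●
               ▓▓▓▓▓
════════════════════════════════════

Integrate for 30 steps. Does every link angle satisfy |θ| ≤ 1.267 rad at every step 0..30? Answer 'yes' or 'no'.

Answer: yes

Derivation:
apply F[0]=+10.000 → step 1: x=0.003, v=0.216, θ₁=0.153, ω₁=-0.121, θ₂=0.118, ω₂=-0.220, θ₃=0.163, ω₃=0.016
apply F[1]=+10.000 → step 2: x=0.009, v=0.330, θ₁=0.150, ω₁=-0.187, θ₂=0.112, ω₂=-0.336, θ₃=0.164, ω₃=0.091
apply F[2]=+10.000 → step 3: x=0.016, v=0.444, θ₁=0.146, ω₁=-0.253, θ₂=0.104, ω₂=-0.465, θ₃=0.166, ω₃=0.178
apply F[3]=+10.000 → step 4: x=0.026, v=0.559, θ₁=0.140, ω₁=-0.318, θ₂=0.093, ω₂=-0.614, θ₃=0.171, ω₃=0.284
apply F[4]=+10.000 → step 5: x=0.039, v=0.675, θ₁=0.133, ω₁=-0.383, θ₂=0.079, ω₂=-0.788, θ₃=0.178, ω₃=0.413
apply F[5]=+10.000 → step 6: x=0.053, v=0.793, θ₁=0.125, ω₁=-0.446, θ₂=0.062, ω₂=-0.992, θ₃=0.188, ω₃=0.569
apply F[6]=+10.000 → step 7: x=0.071, v=0.911, θ₁=0.115, ω₁=-0.510, θ₂=0.040, ω₂=-1.228, θ₃=0.201, ω₃=0.757
apply F[7]=+10.000 → step 8: x=0.090, v=1.032, θ₁=0.104, ω₁=-0.573, θ₂=0.012, ω₂=-1.495, θ₃=0.218, ω₃=0.973
apply F[8]=+10.000 → step 9: x=0.112, v=1.154, θ₁=0.092, ω₁=-0.639, θ₂=-0.020, ω₂=-1.783, θ₃=0.240, ω₃=1.208
apply F[9]=+10.000 → step 10: x=0.136, v=1.278, θ₁=0.079, ω₁=-0.711, θ₂=-0.059, ω₂=-2.075, θ₃=0.266, ω₃=1.447
apply F[10]=+10.000 → step 11: x=0.163, v=1.404, θ₁=0.064, ω₁=-0.791, θ₂=-0.103, ω₂=-2.350, θ₃=0.298, ω₃=1.672
apply F[11]=+10.000 → step 12: x=0.192, v=1.531, θ₁=0.047, ω₁=-0.883, θ₂=-0.153, ω₂=-2.591, θ₃=0.333, ω₃=1.867
apply F[12]=+10.000 → step 13: x=0.224, v=1.660, θ₁=0.028, ω₁=-0.987, θ₂=-0.207, ω₂=-2.789, θ₃=0.372, ω₃=2.022
apply F[13]=+10.000 → step 14: x=0.259, v=1.789, θ₁=0.007, ω₁=-1.105, θ₂=-0.264, ω₂=-2.943, θ₃=0.414, ω₃=2.138
apply F[14]=+10.000 → step 15: x=0.296, v=1.919, θ₁=-0.016, ω₁=-1.237, θ₂=-0.324, ω₂=-3.058, θ₃=0.457, ω₃=2.216
apply F[15]=+10.000 → step 16: x=0.335, v=2.049, θ₁=-0.042, ω₁=-1.380, θ₂=-0.386, ω₂=-3.138, θ₃=0.502, ω₃=2.262
apply F[16]=+10.000 → step 17: x=0.378, v=2.180, θ₁=-0.071, ω₁=-1.535, θ₂=-0.449, ω₂=-3.191, θ₃=0.548, ω₃=2.282
apply F[17]=+10.000 → step 18: x=0.423, v=2.312, θ₁=-0.104, ω₁=-1.703, θ₂=-0.514, ω₂=-3.219, θ₃=0.593, ω₃=2.277
apply F[18]=+10.000 → step 19: x=0.470, v=2.443, θ₁=-0.139, ω₁=-1.881, θ₂=-0.578, ω₂=-3.227, θ₃=0.639, ω₃=2.251
apply F[19]=+10.000 → step 20: x=0.520, v=2.575, θ₁=-0.179, ω₁=-2.072, θ₂=-0.643, ω₂=-3.215, θ₃=0.683, ω₃=2.203
apply F[20]=+10.000 → step 21: x=0.573, v=2.706, θ₁=-0.222, ω₁=-2.276, θ₂=-0.707, ω₂=-3.184, θ₃=0.727, ω₃=2.133
apply F[21]=+10.000 → step 22: x=0.629, v=2.836, θ₁=-0.270, ω₁=-2.493, θ₂=-0.770, ω₂=-3.133, θ₃=0.768, ω₃=2.040
apply F[22]=+10.000 → step 23: x=0.687, v=2.966, θ₁=-0.322, ω₁=-2.724, θ₂=-0.832, ω₂=-3.062, θ₃=0.808, ω₃=1.919
apply F[23]=+10.000 → step 24: x=0.747, v=3.093, θ₁=-0.379, ω₁=-2.969, θ₂=-0.892, ω₂=-2.969, θ₃=0.845, ω₃=1.766
apply F[24]=+10.000 → step 25: x=0.810, v=3.217, θ₁=-0.441, ω₁=-3.230, θ₂=-0.950, ω₂=-2.855, θ₃=0.878, ω₃=1.573
apply F[25]=+10.000 → step 26: x=0.876, v=3.337, θ₁=-0.508, ω₁=-3.508, θ₂=-1.006, ω₂=-2.719, θ₃=0.907, ω₃=1.332
apply F[26]=+10.000 → step 27: x=0.944, v=3.451, θ₁=-0.582, ω₁=-3.804, θ₂=-1.059, ω₂=-2.564, θ₃=0.931, ω₃=1.031
apply F[27]=+10.000 → step 28: x=1.014, v=3.557, θ₁=-0.661, ω₁=-4.116, θ₂=-1.109, ω₂=-2.393, θ₃=0.948, ω₃=0.655
apply F[28]=+10.000 → step 29: x=1.086, v=3.651, θ₁=-0.746, ω₁=-4.445, θ₂=-1.155, ω₂=-2.217, θ₃=0.957, ω₃=0.188
apply F[29]=+10.000 → step 30: x=1.160, v=3.732, θ₁=-0.839, ω₁=-4.785, θ₂=-1.197, ω₂=-2.050, θ₃=0.955, ω₃=-0.390
Max |angle| over trajectory = 1.197 rad; bound = 1.267 → within bound.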